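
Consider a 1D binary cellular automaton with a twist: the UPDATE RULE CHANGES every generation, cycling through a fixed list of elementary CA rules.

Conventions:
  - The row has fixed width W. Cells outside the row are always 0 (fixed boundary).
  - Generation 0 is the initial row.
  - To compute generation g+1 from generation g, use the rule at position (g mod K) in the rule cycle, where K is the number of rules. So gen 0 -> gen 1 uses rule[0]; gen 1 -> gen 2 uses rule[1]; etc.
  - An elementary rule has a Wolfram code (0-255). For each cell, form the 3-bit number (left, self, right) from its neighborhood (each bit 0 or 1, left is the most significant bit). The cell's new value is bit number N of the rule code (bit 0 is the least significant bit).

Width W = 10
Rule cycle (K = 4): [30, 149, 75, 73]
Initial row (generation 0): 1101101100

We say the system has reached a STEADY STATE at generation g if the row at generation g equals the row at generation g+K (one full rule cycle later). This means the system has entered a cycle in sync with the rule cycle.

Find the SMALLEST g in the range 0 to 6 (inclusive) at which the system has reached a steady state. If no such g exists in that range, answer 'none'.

Gen 0: 1101101100
Gen 1 (rule 30): 1001001010
Gen 2 (rule 149): 1101101011
Gen 3 (rule 75): 1101100011
Gen 4 (rule 73): 1101101011
Gen 5 (rule 30): 1001001010
Gen 6 (rule 149): 1101101011
Gen 7 (rule 75): 1101100011
Gen 8 (rule 73): 1101101011
Gen 9 (rule 30): 1001001010
Gen 10 (rule 149): 1101101011

Answer: 1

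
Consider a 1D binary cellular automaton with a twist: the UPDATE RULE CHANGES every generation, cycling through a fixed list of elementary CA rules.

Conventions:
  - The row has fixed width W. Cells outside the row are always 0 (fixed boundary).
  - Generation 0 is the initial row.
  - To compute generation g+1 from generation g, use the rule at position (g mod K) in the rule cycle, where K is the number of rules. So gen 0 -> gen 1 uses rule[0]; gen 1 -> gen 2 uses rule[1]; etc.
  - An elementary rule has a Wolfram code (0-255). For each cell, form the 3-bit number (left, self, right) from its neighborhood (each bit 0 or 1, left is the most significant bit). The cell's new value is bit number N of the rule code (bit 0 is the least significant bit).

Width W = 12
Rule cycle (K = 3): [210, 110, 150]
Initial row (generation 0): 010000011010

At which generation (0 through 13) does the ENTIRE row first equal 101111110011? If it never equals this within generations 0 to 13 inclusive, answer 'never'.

Gen 0: 010000011010
Gen 1 (rule 210): 101000101001
Gen 2 (rule 110): 111001111011
Gen 3 (rule 150): 010110110000
Gen 4 (rule 210): 100010011000
Gen 5 (rule 110): 100110111000
Gen 6 (rule 150): 111000010100
Gen 7 (rule 210): 011100100010
Gen 8 (rule 110): 110101100110
Gen 9 (rule 150): 000100011001
Gen 10 (rule 210): 001010101110
Gen 11 (rule 110): 011111111010
Gen 12 (rule 150): 101111110011
Gen 13 (rule 210): 000111111101

Answer: 12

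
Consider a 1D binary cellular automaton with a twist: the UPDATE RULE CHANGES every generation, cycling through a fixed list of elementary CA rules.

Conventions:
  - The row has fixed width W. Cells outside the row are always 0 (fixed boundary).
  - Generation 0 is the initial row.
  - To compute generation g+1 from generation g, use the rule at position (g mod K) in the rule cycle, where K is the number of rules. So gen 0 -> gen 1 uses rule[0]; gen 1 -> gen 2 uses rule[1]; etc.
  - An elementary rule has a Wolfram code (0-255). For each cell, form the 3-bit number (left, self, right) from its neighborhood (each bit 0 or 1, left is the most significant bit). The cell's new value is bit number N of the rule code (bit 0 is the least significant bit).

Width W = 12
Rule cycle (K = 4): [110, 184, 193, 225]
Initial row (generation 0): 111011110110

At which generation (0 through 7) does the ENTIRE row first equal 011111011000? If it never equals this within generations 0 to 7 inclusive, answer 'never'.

Answer: never

Derivation:
Gen 0: 111011110110
Gen 1 (rule 110): 101110011110
Gen 2 (rule 184): 011101011101
Gen 3 (rule 193): 001100001100
Gen 4 (rule 225): 100101100101
Gen 5 (rule 110): 101111101111
Gen 6 (rule 184): 011111011110
Gen 7 (rule 193): 001111001110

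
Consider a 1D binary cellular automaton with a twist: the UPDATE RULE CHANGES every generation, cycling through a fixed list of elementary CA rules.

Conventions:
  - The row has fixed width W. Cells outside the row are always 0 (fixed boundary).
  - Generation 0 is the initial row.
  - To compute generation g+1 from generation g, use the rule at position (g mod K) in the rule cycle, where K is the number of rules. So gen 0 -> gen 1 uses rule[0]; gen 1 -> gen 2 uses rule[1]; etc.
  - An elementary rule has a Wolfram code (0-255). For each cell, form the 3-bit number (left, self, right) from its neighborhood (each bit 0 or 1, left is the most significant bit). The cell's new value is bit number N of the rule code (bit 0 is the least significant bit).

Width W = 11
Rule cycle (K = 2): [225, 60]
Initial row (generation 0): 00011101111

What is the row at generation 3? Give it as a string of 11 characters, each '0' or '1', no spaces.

Gen 0: 00011101111
Gen 1 (rule 225): 11001110111
Gen 2 (rule 60): 10101001100
Gen 3 (rule 225): 01010000101

Answer: 01010000101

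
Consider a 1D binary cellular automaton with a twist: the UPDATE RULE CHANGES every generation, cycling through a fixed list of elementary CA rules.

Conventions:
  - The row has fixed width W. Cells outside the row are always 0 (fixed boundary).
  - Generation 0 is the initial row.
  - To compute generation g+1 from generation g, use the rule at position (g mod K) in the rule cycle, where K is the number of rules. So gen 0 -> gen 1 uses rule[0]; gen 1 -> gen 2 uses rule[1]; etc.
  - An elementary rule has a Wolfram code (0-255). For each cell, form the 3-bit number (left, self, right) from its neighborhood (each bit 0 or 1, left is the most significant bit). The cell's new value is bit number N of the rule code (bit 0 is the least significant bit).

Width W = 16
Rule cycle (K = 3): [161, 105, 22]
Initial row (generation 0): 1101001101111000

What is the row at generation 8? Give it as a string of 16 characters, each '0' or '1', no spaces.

Gen 0: 1101001101111000
Gen 1 (rule 161): 0010000010110011
Gen 2 (rule 105): 1000111001110011
Gen 3 (rule 22): 1101000110001100
Gen 4 (rule 161): 0010010000100001
Gen 5 (rule 105): 1000000110001100
Gen 6 (rule 22): 1100001001010010
Gen 7 (rule 161): 0001100000100000
Gen 8 (rule 105): 1101101110001111

Answer: 1101101110001111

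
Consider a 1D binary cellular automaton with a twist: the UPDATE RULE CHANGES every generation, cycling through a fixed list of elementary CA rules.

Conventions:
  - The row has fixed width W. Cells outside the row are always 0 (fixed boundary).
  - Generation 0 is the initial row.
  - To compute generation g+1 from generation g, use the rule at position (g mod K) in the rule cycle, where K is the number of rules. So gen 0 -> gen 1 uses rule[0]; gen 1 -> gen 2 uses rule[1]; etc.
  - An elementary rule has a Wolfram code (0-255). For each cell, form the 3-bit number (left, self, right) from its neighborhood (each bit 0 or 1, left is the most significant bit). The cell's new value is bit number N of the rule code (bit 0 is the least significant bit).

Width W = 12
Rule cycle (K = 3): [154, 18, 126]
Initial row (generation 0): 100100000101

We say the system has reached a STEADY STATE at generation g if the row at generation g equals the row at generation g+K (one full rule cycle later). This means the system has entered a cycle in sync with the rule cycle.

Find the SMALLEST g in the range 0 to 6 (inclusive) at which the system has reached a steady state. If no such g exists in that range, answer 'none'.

Answer: 5

Derivation:
Gen 0: 100100000101
Gen 1 (rule 154): 011010001000
Gen 2 (rule 18): 100001010100
Gen 3 (rule 126): 110011111110
Gen 4 (rule 154): 101111111101
Gen 5 (rule 18): 000000000000
Gen 6 (rule 126): 000000000000
Gen 7 (rule 154): 000000000000
Gen 8 (rule 18): 000000000000
Gen 9 (rule 126): 000000000000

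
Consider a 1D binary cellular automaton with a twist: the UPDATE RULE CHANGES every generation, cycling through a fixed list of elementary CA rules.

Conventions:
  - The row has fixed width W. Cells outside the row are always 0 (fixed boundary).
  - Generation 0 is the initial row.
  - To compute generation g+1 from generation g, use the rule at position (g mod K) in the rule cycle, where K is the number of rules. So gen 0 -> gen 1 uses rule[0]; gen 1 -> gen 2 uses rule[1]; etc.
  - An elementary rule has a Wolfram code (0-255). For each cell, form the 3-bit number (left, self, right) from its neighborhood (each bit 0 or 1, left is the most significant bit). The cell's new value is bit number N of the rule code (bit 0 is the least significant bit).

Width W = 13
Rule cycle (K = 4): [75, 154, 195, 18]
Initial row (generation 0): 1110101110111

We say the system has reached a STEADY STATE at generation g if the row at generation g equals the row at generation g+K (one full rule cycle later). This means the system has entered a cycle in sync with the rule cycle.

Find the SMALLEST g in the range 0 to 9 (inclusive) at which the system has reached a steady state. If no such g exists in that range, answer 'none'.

Answer: none

Derivation:
Gen 0: 1110101110111
Gen 1 (rule 75): 1010001010101
Gen 2 (rule 154): 0001010000000
Gen 3 (rule 195): 1110000111111
Gen 4 (rule 18): 0001001000000
Gen 5 (rule 75): 1110010011111
Gen 6 (rule 154): 1101101111110
Gen 7 (rule 195): 0100100111110
Gen 8 (rule 18): 1011011000001
Gen 9 (rule 75): 0011011011110
Gen 10 (rule 154): 0110010011101
Gen 11 (rule 195): 1010100101100
Gen 12 (rule 18): 0000011000010
Gen 13 (rule 75): 1111111011100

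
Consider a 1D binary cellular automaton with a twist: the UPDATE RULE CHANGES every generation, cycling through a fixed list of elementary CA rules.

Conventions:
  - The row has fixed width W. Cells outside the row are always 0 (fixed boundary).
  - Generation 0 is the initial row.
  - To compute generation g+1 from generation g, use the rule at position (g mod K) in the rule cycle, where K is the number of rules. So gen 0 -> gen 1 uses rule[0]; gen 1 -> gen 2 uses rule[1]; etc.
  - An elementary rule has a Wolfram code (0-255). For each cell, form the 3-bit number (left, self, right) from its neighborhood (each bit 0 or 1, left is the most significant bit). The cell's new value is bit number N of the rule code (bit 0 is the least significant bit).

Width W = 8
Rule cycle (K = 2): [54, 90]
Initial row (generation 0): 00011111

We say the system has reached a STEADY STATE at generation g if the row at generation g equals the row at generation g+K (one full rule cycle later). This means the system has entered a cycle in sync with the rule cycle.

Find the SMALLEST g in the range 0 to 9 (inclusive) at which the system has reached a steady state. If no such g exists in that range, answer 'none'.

Answer: none

Derivation:
Gen 0: 00011111
Gen 1 (rule 54): 00100000
Gen 2 (rule 90): 01010000
Gen 3 (rule 54): 11111000
Gen 4 (rule 90): 10001100
Gen 5 (rule 54): 11010010
Gen 6 (rule 90): 11001101
Gen 7 (rule 54): 00110011
Gen 8 (rule 90): 01111111
Gen 9 (rule 54): 10000000
Gen 10 (rule 90): 01000000
Gen 11 (rule 54): 11100000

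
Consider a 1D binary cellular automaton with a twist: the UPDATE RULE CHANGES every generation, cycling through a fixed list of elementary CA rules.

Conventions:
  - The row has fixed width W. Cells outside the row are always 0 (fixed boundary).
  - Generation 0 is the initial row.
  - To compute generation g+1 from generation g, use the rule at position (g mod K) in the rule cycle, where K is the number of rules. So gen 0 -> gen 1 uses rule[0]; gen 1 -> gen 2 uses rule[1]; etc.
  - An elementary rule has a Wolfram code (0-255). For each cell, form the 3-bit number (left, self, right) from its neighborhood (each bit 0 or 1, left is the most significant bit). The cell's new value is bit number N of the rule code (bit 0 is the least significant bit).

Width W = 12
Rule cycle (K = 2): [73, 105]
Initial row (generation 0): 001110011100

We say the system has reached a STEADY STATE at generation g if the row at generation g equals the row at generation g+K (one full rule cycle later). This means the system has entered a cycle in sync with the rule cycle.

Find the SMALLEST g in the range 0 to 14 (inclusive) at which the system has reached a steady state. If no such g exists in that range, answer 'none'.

Answer: none

Derivation:
Gen 0: 001110011100
Gen 1 (rule 73): 101010010101
Gen 2 (rule 105): 010100001010
Gen 3 (rule 73): 000001100000
Gen 4 (rule 105): 111101101111
Gen 5 (rule 73): 100101101001
Gen 6 (rule 105): 000011110000
Gen 7 (rule 73): 111010010111
Gen 8 (rule 105): 101100001101
Gen 9 (rule 73): 001101101100
Gen 10 (rule 105): 101111111101
Gen 11 (rule 73): 001000000100
Gen 12 (rule 105): 100011110001
Gen 13 (rule 73): 001010010100
Gen 14 (rule 105): 100100001001
Gen 15 (rule 73): 000001100000
Gen 16 (rule 105): 111101101111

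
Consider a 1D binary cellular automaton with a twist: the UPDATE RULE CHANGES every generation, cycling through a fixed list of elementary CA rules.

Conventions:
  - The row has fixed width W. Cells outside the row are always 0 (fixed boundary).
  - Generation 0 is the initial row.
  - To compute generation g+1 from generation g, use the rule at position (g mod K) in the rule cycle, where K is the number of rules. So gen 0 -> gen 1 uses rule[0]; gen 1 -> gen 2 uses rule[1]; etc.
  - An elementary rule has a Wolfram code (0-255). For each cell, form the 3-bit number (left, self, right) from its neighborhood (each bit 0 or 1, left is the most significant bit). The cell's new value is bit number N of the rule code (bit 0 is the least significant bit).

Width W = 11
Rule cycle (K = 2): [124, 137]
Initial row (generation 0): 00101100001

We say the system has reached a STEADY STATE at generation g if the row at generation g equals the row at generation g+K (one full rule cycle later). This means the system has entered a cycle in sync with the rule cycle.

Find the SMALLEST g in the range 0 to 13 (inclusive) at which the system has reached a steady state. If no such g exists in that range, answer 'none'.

Gen 0: 00101100001
Gen 1 (rule 124): 00111110001
Gen 2 (rule 137): 10111100100
Gen 3 (rule 124): 11100110110
Gen 4 (rule 137): 11000100100
Gen 5 (rule 124): 11100110110
Gen 6 (rule 137): 11000100100
Gen 7 (rule 124): 11100110110
Gen 8 (rule 137): 11000100100
Gen 9 (rule 124): 11100110110
Gen 10 (rule 137): 11000100100
Gen 11 (rule 124): 11100110110
Gen 12 (rule 137): 11000100100
Gen 13 (rule 124): 11100110110
Gen 14 (rule 137): 11000100100
Gen 15 (rule 124): 11100110110

Answer: 3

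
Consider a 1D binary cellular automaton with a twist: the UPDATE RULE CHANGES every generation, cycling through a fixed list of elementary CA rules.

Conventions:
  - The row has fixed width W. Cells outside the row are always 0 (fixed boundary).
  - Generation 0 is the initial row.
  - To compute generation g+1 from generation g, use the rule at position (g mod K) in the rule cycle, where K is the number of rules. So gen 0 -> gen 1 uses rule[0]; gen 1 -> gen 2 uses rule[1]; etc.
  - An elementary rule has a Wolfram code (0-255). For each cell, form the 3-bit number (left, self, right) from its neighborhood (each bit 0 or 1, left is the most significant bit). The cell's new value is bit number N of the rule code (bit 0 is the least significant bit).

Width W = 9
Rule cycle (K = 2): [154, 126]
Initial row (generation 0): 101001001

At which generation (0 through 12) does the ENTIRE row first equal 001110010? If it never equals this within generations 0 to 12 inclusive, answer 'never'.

Gen 0: 101001001
Gen 1 (rule 154): 000110110
Gen 2 (rule 126): 001111111
Gen 3 (rule 154): 011111110
Gen 4 (rule 126): 110000011
Gen 5 (rule 154): 101000110
Gen 6 (rule 126): 111101111
Gen 7 (rule 154): 111001110
Gen 8 (rule 126): 101111011
Gen 9 (rule 154): 001110010
Gen 10 (rule 126): 011011111
Gen 11 (rule 154): 110011110
Gen 12 (rule 126): 111110011

Answer: 9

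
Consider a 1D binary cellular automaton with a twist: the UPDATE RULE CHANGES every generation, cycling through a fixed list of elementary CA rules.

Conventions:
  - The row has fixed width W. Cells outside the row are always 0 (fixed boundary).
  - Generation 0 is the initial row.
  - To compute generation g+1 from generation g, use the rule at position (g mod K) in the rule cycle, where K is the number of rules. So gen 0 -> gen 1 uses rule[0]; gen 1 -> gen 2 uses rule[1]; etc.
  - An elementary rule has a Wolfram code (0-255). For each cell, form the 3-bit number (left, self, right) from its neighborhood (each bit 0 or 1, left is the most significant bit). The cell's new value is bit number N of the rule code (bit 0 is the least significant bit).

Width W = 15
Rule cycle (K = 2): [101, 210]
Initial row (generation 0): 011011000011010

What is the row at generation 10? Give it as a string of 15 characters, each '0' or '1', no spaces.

Answer: 010011010110100

Derivation:
Gen 0: 011011000011010
Gen 1 (rule 101): 001101011001110
Gen 2 (rule 210): 010100001110111
Gen 3 (rule 101): 011101100011001
Gen 4 (rule 210): 101100110101110
Gen 5 (rule 101): 110100011110010
Gen 6 (rule 210): 010010101111101
Gen 7 (rule 101): 010011110000111
Gen 8 (rule 210): 101101111001011
Gen 9 (rule 101): 110110001001101
Gen 10 (rule 210): 010011010110100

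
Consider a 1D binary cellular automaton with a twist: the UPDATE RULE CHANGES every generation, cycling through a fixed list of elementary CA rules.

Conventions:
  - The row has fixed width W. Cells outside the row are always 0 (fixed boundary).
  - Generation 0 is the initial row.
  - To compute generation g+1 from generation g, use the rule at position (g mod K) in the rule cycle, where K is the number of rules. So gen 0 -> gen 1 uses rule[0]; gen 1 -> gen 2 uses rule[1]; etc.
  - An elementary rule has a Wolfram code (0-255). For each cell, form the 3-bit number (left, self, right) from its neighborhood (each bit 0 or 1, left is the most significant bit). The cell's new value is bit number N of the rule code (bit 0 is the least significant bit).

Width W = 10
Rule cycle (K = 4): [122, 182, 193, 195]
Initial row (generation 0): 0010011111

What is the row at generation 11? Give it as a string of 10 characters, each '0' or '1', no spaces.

Gen 0: 0010011111
Gen 1 (rule 122): 0101110001
Gen 2 (rule 182): 1110101011
Gen 3 (rule 193): 0110000001
Gen 4 (rule 195): 1010111110
Gen 5 (rule 122): 0101100011
Gen 6 (rule 182): 1110010100
Gen 7 (rule 193): 0110000001
Gen 8 (rule 195): 1010111110
Gen 9 (rule 122): 0101100011
Gen 10 (rule 182): 1110010100
Gen 11 (rule 193): 0110000001

Answer: 0110000001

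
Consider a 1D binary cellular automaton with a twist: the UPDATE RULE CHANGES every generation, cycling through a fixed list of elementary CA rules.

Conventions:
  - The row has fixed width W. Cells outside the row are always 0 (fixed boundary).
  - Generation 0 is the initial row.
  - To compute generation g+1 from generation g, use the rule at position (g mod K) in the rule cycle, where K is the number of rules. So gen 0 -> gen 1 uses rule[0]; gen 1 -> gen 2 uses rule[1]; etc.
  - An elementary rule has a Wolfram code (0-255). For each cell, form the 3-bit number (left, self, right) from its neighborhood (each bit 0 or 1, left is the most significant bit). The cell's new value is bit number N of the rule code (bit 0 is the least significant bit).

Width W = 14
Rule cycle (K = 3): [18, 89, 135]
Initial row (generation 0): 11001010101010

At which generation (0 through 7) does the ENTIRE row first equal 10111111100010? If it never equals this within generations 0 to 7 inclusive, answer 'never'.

Gen 0: 11001010101010
Gen 1 (rule 18): 00110000000001
Gen 2 (rule 89): 10111111111100
Gen 3 (rule 135): 10011111111001
Gen 4 (rule 18): 01100000000110
Gen 5 (rule 89): 01111111110111
Gen 6 (rule 135): 10111111100010
Gen 7 (rule 18): 00000000010101

Answer: 6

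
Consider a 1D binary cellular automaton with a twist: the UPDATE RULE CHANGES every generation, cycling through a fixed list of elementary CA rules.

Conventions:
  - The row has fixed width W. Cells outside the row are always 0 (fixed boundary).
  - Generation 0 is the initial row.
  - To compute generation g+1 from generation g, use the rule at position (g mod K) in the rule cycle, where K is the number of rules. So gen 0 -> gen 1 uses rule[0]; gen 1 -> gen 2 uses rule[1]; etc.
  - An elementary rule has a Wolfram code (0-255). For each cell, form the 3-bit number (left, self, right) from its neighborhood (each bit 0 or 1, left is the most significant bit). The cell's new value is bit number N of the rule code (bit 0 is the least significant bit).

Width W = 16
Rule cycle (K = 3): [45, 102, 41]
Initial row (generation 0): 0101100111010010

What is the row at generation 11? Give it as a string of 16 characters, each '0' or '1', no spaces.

Answer: 1000010011101011

Derivation:
Gen 0: 0101100111010010
Gen 1 (rule 45): 0111000100110010
Gen 2 (rule 102): 1001001101010110
Gen 3 (rule 41): 0000001010101100
Gen 4 (rule 45): 1111101111111001
Gen 5 (rule 102): 0000110000001011
Gen 6 (rule 41): 1110100111100110
Gen 7 (rule 45): 1001100100000100
Gen 8 (rule 102): 1010101100001100
Gen 9 (rule 41): 0101011001101001
Gen 10 (rule 45): 0111110001011001
Gen 11 (rule 102): 1000010011101011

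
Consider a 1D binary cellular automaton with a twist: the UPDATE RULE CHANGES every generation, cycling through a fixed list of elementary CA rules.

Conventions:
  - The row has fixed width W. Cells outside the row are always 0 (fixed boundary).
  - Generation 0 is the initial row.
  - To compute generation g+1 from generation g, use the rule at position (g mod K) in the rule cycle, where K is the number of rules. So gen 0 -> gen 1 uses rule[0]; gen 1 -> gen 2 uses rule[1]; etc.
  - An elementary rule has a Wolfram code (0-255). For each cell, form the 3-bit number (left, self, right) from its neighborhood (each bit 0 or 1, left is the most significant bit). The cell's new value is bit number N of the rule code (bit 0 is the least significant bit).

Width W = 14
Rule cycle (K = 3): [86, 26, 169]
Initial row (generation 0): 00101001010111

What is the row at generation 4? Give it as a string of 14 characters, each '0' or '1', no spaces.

Gen 0: 00101001010111
Gen 1 (rule 86): 01101111010001
Gen 2 (rule 26): 11001000001010
Gen 3 (rule 169): 10000011100100
Gen 4 (rule 86): 11000100111110

Answer: 11000100111110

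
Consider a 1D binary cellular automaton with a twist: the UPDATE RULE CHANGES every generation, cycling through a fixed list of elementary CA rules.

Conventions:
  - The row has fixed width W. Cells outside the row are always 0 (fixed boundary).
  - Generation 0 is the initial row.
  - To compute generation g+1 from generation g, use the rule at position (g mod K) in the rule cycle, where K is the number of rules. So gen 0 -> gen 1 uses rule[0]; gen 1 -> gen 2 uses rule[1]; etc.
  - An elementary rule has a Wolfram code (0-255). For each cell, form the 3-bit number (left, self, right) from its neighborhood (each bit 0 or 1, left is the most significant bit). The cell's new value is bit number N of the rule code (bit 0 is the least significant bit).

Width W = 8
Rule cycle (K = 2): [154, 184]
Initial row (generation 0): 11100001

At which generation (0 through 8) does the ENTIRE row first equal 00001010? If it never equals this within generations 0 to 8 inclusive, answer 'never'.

Gen 0: 11100001
Gen 1 (rule 154): 11010010
Gen 2 (rule 184): 10101001
Gen 3 (rule 154): 00000110
Gen 4 (rule 184): 00000101
Gen 5 (rule 154): 00001000
Gen 6 (rule 184): 00000100
Gen 7 (rule 154): 00001010
Gen 8 (rule 184): 00000101

Answer: 7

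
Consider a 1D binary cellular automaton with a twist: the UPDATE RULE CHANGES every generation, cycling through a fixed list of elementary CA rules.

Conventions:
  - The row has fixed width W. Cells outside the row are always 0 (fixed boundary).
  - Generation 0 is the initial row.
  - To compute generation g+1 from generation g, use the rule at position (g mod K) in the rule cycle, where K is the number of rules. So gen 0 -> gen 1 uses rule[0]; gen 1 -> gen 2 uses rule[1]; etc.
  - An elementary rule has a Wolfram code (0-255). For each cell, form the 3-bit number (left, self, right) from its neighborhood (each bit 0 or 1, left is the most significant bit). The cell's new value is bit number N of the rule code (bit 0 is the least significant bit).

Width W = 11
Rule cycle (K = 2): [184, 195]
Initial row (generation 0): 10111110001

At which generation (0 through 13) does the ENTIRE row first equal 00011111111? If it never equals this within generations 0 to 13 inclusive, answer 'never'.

Gen 0: 10111110001
Gen 1 (rule 184): 01111101000
Gen 2 (rule 195): 10111100011
Gen 3 (rule 184): 01111010010
Gen 4 (rule 195): 10111000100
Gen 5 (rule 184): 01110100010
Gen 6 (rule 195): 10110001100
Gen 7 (rule 184): 01101001010
Gen 8 (rule 195): 10100010000
Gen 9 (rule 184): 01010001000
Gen 10 (rule 195): 10000110011
Gen 11 (rule 184): 01000101010
Gen 12 (rule 195): 10011000000
Gen 13 (rule 184): 01010100000

Answer: never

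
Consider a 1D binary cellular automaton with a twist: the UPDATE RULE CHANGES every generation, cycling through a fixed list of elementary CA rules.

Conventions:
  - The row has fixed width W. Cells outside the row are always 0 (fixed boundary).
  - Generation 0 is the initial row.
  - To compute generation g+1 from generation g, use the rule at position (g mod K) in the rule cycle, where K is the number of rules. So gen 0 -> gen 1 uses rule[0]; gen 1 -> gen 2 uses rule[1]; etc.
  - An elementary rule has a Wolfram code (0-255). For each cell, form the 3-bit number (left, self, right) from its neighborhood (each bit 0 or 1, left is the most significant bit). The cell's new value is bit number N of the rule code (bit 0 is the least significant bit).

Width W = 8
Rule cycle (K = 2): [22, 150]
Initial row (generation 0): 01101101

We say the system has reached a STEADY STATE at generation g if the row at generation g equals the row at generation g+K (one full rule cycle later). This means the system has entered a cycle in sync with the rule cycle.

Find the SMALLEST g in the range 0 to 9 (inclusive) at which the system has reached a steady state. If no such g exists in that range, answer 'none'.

Gen 0: 01101101
Gen 1 (rule 22): 10000001
Gen 2 (rule 150): 11000011
Gen 3 (rule 22): 00100100
Gen 4 (rule 150): 01111110
Gen 5 (rule 22): 10000001
Gen 6 (rule 150): 11000011
Gen 7 (rule 22): 00100100
Gen 8 (rule 150): 01111110
Gen 9 (rule 22): 10000001
Gen 10 (rule 150): 11000011
Gen 11 (rule 22): 00100100

Answer: none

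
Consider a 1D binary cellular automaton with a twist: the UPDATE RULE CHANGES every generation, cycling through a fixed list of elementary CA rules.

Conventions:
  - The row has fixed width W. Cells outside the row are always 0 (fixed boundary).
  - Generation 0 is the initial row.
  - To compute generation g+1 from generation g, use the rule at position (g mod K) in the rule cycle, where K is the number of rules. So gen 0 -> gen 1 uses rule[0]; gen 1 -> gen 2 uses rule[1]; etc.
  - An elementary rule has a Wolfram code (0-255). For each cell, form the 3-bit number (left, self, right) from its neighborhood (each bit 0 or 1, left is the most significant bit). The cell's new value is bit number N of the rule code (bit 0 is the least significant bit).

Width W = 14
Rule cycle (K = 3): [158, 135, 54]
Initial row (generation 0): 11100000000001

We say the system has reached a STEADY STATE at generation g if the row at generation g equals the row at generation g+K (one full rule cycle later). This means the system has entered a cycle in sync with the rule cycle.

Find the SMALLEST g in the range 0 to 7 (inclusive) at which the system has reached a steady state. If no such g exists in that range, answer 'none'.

Answer: none

Derivation:
Gen 0: 11100000000001
Gen 1 (rule 158): 11010000000011
Gen 2 (rule 135): 00010111111100
Gen 3 (rule 54): 00111000000010
Gen 4 (rule 158): 01110100000111
Gen 5 (rule 135): 10100101111010
Gen 6 (rule 54): 11111110000111
Gen 7 (rule 158): 11111101001110
Gen 8 (rule 135): 01111001010100
Gen 9 (rule 54): 10000111111110
Gen 10 (rule 158): 11001111111101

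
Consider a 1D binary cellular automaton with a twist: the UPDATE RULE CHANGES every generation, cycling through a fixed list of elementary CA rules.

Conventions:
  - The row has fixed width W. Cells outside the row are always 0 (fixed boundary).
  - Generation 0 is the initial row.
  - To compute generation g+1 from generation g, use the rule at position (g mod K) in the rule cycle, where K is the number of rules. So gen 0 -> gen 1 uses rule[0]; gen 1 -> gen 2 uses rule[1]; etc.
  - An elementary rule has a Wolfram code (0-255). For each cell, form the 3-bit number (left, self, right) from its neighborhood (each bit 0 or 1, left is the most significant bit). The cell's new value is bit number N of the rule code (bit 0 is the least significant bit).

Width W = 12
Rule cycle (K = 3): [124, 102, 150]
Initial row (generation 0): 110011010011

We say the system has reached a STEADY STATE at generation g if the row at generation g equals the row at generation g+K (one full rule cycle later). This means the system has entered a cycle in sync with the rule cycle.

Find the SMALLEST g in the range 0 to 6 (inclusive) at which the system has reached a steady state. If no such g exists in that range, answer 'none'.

Answer: none

Derivation:
Gen 0: 110011010011
Gen 1 (rule 124): 111011111011
Gen 2 (rule 102): 001100001101
Gen 3 (rule 150): 010010010001
Gen 4 (rule 124): 011011011001
Gen 5 (rule 102): 101101101011
Gen 6 (rule 150): 100000001000
Gen 7 (rule 124): 110000001100
Gen 8 (rule 102): 010000010100
Gen 9 (rule 150): 111000110110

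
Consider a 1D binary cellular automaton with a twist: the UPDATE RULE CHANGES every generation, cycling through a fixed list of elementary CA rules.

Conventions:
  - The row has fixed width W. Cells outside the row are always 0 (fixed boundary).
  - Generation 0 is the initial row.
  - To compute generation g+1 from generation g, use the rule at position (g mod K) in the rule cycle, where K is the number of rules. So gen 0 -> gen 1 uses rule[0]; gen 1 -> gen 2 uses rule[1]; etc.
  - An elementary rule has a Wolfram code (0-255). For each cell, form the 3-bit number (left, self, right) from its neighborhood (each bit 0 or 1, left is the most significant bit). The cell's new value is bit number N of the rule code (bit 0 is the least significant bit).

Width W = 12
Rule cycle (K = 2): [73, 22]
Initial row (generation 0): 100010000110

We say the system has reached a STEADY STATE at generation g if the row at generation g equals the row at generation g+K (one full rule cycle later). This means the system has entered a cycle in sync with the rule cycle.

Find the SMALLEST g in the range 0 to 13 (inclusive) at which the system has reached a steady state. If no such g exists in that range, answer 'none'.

Gen 0: 100010000110
Gen 1 (rule 73): 001000110110
Gen 2 (rule 22): 011101000001
Gen 3 (rule 73): 010100011100
Gen 4 (rule 22): 110110100010
Gen 5 (rule 73): 110110001000
Gen 6 (rule 22): 000001011100
Gen 7 (rule 73): 111100010101
Gen 8 (rule 22): 000010110101
Gen 9 (rule 73): 111000110000
Gen 10 (rule 22): 000101001000
Gen 11 (rule 73): 110000000011
Gen 12 (rule 22): 001000000100
Gen 13 (rule 73): 100011110001
Gen 14 (rule 22): 110100001011
Gen 15 (rule 73): 110001100011

Answer: none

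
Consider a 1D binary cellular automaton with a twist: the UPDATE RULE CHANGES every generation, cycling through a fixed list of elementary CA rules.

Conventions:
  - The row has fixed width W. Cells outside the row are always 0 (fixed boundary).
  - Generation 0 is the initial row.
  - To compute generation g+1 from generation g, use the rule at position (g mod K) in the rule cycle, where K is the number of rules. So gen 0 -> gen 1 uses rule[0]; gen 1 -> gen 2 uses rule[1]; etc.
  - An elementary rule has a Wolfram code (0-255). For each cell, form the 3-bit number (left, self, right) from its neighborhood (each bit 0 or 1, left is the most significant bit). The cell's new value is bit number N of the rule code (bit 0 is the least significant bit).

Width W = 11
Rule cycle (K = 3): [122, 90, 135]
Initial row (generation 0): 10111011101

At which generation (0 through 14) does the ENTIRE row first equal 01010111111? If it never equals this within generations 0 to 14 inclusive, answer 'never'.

Gen 0: 10111011101
Gen 1 (rule 122): 01101110110
Gen 2 (rule 90): 11101010111
Gen 3 (rule 135): 01001010010
Gen 4 (rule 122): 10110101101
Gen 5 (rule 90): 00110001100
Gen 6 (rule 135): 11000110001
Gen 7 (rule 122): 11101111010
Gen 8 (rule 90): 10101001001
Gen 9 (rule 135): 10101011011
Gen 10 (rule 122): 01010111111
Gen 11 (rule 90): 10000100001
Gen 12 (rule 135): 10111101111
Gen 13 (rule 122): 01100111001
Gen 14 (rule 90): 11111101110

Answer: 10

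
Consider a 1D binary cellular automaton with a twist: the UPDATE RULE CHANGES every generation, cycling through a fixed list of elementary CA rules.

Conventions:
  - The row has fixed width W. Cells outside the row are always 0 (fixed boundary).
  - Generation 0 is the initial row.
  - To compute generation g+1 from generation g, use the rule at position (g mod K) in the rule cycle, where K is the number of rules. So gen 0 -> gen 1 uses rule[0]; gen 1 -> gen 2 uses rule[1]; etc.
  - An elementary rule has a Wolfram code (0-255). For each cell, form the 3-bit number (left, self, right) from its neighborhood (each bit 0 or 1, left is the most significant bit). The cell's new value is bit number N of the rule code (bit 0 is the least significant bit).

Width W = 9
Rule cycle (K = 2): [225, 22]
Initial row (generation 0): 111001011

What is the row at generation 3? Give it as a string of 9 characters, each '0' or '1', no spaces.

Answer: 000010110

Derivation:
Gen 0: 111001011
Gen 1 (rule 225): 011000101
Gen 2 (rule 22): 100101101
Gen 3 (rule 225): 000010110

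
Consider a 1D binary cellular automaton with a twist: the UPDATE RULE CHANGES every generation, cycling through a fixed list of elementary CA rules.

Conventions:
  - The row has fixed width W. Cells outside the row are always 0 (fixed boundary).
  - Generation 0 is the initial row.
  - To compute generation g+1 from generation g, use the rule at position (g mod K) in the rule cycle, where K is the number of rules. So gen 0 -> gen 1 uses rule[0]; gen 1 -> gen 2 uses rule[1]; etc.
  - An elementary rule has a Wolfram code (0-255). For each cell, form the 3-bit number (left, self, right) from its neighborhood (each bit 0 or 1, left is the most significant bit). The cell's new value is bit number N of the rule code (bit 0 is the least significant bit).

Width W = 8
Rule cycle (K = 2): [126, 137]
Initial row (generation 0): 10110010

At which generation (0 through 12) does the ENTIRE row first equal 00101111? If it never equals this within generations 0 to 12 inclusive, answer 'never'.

Gen 0: 10110010
Gen 1 (rule 126): 11111111
Gen 2 (rule 137): 11111110
Gen 3 (rule 126): 10000011
Gen 4 (rule 137): 00111010
Gen 5 (rule 126): 01101111
Gen 6 (rule 137): 01001110
Gen 7 (rule 126): 11111011
Gen 8 (rule 137): 11110010
Gen 9 (rule 126): 10011111
Gen 10 (rule 137): 00011110
Gen 11 (rule 126): 00110011
Gen 12 (rule 137): 10100010

Answer: never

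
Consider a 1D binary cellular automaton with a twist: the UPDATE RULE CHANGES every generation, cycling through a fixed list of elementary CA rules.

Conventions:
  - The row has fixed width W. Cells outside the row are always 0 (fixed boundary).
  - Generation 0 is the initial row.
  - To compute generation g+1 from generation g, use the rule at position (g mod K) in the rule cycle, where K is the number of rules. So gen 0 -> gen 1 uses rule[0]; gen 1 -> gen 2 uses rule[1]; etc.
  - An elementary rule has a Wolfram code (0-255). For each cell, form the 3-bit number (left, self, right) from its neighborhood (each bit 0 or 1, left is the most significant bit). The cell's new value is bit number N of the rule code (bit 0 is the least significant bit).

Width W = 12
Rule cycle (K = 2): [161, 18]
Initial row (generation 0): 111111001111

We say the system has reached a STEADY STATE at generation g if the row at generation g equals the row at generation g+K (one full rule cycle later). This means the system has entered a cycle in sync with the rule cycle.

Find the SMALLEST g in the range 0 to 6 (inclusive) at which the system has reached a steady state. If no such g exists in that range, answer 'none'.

Answer: none

Derivation:
Gen 0: 111111001111
Gen 1 (rule 161): 011110000110
Gen 2 (rule 18): 100001001001
Gen 3 (rule 161): 001100000000
Gen 4 (rule 18): 010010000000
Gen 5 (rule 161): 000000111111
Gen 6 (rule 18): 000001000000
Gen 7 (rule 161): 111100011111
Gen 8 (rule 18): 000010100000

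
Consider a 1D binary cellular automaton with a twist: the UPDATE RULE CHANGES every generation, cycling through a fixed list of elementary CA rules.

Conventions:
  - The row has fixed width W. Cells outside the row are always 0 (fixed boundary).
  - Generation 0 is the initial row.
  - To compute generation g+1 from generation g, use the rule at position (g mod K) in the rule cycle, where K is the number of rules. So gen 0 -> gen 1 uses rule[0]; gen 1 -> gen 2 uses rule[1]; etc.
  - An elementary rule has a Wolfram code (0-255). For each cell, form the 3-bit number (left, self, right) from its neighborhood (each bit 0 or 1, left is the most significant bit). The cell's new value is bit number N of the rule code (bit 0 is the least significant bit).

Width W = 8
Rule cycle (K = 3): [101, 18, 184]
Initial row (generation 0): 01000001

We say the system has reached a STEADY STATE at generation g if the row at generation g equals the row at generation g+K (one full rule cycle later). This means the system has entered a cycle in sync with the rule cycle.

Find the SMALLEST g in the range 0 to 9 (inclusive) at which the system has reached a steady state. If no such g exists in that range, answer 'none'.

Gen 0: 01000001
Gen 1 (rule 101): 01011101
Gen 2 (rule 18): 10000000
Gen 3 (rule 184): 01000000
Gen 4 (rule 101): 01011111
Gen 5 (rule 18): 10000000
Gen 6 (rule 184): 01000000
Gen 7 (rule 101): 01011111
Gen 8 (rule 18): 10000000
Gen 9 (rule 184): 01000000
Gen 10 (rule 101): 01011111
Gen 11 (rule 18): 10000000
Gen 12 (rule 184): 01000000

Answer: 2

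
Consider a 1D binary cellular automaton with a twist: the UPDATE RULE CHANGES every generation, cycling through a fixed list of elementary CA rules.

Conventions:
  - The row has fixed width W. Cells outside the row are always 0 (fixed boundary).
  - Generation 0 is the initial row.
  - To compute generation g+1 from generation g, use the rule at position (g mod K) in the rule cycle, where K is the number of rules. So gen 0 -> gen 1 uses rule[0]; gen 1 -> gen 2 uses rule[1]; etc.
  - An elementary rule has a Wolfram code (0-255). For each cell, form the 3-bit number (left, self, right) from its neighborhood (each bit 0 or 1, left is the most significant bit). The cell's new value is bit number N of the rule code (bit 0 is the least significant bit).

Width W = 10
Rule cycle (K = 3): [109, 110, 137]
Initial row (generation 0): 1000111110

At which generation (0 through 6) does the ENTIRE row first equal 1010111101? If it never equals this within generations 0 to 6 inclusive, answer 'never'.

Answer: never

Derivation:
Gen 0: 1000111110
Gen 1 (rule 109): 1010100010
Gen 2 (rule 110): 1111100110
Gen 3 (rule 137): 1111000100
Gen 4 (rule 109): 1001010101
Gen 5 (rule 110): 1011111111
Gen 6 (rule 137): 0011111110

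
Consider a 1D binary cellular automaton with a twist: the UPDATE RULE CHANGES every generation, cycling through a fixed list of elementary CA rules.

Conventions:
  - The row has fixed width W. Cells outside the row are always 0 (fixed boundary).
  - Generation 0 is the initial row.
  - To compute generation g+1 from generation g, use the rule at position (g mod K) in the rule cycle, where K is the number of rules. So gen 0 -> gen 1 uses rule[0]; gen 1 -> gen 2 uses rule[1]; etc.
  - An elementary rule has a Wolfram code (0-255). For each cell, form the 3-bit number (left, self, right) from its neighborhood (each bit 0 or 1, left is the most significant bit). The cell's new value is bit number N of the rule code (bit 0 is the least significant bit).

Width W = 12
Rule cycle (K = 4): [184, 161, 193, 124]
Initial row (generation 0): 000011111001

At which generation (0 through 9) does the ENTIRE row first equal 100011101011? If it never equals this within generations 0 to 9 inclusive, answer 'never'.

Answer: never

Derivation:
Gen 0: 000011111001
Gen 1 (rule 184): 000011110100
Gen 2 (rule 161): 111001101001
Gen 3 (rule 193): 011000100000
Gen 4 (rule 124): 011100110000
Gen 5 (rule 184): 011010101000
Gen 6 (rule 161): 000101010011
Gen 7 (rule 193): 110000000001
Gen 8 (rule 124): 111000000001
Gen 9 (rule 184): 110100000000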